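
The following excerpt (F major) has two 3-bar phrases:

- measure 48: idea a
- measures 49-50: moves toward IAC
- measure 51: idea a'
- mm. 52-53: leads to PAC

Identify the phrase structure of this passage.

Phrase 1 ends with an imperfect authentic cadence (weaker) and phrase 2 with a perfect authentic cadence (stronger): antecedent + consequent = a period.
The two phrases open with the same material (a / a'), so the period is parallel.

parallel period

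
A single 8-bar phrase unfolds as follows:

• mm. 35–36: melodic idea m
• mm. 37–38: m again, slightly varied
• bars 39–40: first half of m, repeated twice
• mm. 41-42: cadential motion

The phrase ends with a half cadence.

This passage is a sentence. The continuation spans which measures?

measures 39–42

After the presentation (mm. 35–38), the continuation covers the fragmentation through the cadence: bars 39-42.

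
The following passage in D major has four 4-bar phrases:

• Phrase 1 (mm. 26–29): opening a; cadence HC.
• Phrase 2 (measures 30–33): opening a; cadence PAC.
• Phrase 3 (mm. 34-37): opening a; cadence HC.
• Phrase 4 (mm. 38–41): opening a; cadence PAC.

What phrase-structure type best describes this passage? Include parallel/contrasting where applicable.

The cadence pattern HC–PAC–HC–PAC is weak–strong twice, and phrases 3–4 restate phrases 1–2: a period heard twice, not a double period (which would end weakly at phrase 2).

repeated period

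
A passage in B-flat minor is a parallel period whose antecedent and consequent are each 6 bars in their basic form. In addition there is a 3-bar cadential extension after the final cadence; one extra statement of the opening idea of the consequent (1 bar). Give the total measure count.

16 measures

Basic parallel period: 6 + 6 = 12 bars.
12 (basic form) + 3 (cadential extension) + 1 (extra statement) = 16.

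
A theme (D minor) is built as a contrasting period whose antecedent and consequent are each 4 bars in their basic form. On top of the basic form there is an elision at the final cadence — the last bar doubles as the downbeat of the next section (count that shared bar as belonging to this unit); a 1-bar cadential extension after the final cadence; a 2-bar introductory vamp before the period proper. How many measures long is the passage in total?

11 measures

Basic contrasting period: 4 + 4 = 8 bars.
8 (basic form) + 1 (cadential extension) + 2 (introduction) = 11.
The elision shares a bar with the next section but does not change this unit's count.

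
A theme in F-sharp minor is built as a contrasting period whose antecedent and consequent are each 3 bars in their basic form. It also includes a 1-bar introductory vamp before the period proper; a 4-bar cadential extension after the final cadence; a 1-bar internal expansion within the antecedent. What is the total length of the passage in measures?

12 measures

Basic contrasting period: 3 + 3 = 6 bars.
6 (basic form) + 1 (introduction) + 4 (cadential extension) + 1 (internal expansion) = 12.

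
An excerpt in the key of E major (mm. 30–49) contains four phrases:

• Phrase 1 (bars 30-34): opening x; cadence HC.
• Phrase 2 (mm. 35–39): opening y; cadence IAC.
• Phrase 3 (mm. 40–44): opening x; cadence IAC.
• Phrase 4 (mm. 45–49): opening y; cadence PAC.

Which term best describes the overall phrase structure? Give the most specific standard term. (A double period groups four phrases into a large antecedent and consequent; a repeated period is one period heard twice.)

Four phrases in two halves: the first half (bars 30–39) ends with an imperfect authentic cadence, the second (bars 40–49) with a perfect authentic cadence — a large antecedent–consequent pair, i.e. a double period.
Phrase 3 begins with the same material as phrase 1, making it parallel.

parallel double period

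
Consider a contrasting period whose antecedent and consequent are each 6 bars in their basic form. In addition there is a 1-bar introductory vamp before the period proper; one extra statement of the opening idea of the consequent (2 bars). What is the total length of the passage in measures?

Basic contrasting period: 6 + 6 = 12 bars.
12 (basic form) + 1 (introduction) + 2 (extra statement) = 15.

15 measures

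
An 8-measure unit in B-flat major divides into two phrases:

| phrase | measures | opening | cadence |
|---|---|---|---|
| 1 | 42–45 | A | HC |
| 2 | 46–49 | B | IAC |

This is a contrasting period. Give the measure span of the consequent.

measures 46–49

The phrase ending with the weaker cadence (half cadence) is the antecedent; the one ending more conclusively (imperfect authentic cadence) is the consequent. The consequent is measures 46–49.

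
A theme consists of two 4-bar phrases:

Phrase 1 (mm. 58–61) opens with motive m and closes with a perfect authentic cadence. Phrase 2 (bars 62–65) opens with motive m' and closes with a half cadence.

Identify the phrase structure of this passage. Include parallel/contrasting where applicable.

The second phrase closes with a half cadence, which is not stronger than the first phrase's perfect authentic cadence; without a weak→strong cadential pair there is no antecedent–consequent relationship, so this is a phrase group rather than a period.

phrase group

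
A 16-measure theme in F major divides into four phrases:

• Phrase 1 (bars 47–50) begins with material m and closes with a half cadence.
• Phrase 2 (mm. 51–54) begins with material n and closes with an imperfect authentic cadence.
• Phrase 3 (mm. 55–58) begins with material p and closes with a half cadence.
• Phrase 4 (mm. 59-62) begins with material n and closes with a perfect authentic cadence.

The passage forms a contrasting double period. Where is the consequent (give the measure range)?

measures 55–62

In a double period the four phrases pair into a large antecedent (phrases 1–2, ending imperfect authentic cadence) and a large consequent (phrases 3–4, ending perfect authentic cadence). The consequent spans mm. 55–62.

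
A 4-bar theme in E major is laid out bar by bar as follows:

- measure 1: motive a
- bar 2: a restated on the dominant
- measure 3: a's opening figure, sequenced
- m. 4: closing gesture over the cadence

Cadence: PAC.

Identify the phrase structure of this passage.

Basic idea (measure 1) + its repetition (m. 2) form the presentation; fragmentation and cadence (mm. 3–4) form the continuation — the 4-bar whole is a sentence.

sentence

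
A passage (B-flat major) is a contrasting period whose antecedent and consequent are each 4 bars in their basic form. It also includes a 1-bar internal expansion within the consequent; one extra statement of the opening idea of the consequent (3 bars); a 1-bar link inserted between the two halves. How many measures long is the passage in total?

13 measures

Basic contrasting period: 4 + 4 = 8 bars.
8 (basic form) + 1 (internal expansion) + 3 (extra statement) + 1 (link) = 13.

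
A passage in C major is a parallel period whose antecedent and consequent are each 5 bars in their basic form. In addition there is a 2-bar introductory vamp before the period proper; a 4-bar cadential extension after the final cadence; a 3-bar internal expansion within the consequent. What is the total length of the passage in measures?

Basic parallel period: 5 + 5 = 10 bars.
10 (basic form) + 2 (introduction) + 4 (cadential extension) + 3 (internal expansion) = 19.

19 measures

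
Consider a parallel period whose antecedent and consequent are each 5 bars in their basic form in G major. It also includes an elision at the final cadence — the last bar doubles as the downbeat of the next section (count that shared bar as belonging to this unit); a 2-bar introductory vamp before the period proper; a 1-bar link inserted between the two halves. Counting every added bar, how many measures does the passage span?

13 measures

Basic parallel period: 5 + 5 = 10 bars.
10 (basic form) + 2 (introduction) + 1 (link) = 13.
The elision shares a bar with the next section but does not change this unit's count.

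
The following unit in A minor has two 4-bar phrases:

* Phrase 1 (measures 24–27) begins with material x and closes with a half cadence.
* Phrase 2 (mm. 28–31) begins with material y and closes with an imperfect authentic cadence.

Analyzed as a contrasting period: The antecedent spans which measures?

measures 24–27

The antecedent is the phrase ending with the weaker cadence (half cadence, phrase 1) and the consequent the one ending more conclusively (imperfect authentic cadence, phrase 2); the antecedent is measures 24–27.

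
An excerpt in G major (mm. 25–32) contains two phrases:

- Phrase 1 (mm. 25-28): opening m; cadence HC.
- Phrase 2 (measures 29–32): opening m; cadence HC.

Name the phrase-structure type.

repeated phrase

Both phrases have the same opening (m) and the same cadence (half cadence): the second is a restatement, not a consequent, so this is a repeated phrase rather than a period.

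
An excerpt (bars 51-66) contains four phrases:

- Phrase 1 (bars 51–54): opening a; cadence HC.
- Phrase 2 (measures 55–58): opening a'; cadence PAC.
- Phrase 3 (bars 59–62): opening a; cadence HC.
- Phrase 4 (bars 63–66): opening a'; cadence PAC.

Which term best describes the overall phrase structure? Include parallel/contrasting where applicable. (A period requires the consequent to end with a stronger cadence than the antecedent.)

repeated period

The cadence pattern HC–PAC–HC–PAC is weak–strong twice, and phrases 3–4 restate phrases 1–2: a period heard twice, not a double period (which would end weakly at phrase 2).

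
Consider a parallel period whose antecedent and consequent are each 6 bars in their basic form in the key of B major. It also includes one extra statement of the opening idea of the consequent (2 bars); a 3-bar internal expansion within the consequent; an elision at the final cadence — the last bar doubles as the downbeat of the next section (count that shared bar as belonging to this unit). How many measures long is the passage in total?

17 measures

Basic parallel period: 6 + 6 = 12 bars.
12 (basic form) + 2 (extra statement) + 3 (internal expansion) = 17.
The elision shares a bar with the next section but does not change this unit's count.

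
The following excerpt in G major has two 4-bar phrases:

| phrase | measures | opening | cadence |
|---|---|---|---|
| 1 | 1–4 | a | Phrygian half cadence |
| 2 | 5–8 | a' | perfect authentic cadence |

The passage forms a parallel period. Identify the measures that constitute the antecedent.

measures 1–4

The antecedent is the phrase ending with the weaker cadence (Phrygian half cadence, phrase 1) and the consequent the one ending more conclusively (perfect authentic cadence, phrase 2); the antecedent is bars 1-4.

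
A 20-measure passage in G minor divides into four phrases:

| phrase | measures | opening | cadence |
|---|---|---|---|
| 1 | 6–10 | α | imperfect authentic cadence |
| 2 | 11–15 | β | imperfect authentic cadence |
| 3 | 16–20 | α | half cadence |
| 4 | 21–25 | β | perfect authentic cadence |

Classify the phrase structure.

Four phrases in two halves: the first half (mm. 6–15) ends with an imperfect authentic cadence, the second (mm. 16–25) with a perfect authentic cadence — a large antecedent–consequent pair, i.e. a double period.
Phrase 3 begins with the same material as phrase 1, making it parallel.

parallel double period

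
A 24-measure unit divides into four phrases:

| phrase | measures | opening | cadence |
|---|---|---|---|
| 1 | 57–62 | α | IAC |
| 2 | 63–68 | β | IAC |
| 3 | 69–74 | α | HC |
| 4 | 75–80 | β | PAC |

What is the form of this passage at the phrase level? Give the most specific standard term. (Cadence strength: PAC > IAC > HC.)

parallel double period

Four phrases in two halves: the first half (mm. 57–68) ends with an imperfect authentic cadence, the second (mm. 69–80) with a perfect authentic cadence — a large antecedent–consequent pair, i.e. a double period.
Phrase 3 begins with the same material as phrase 1, making it parallel.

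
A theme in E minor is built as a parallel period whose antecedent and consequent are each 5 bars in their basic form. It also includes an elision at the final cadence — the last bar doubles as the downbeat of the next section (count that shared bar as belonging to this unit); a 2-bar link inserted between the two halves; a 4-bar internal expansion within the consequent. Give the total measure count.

Basic parallel period: 5 + 5 = 10 bars.
10 (basic form) + 2 (link) + 4 (internal expansion) = 16.
The elision shares a bar with the next section but does not change this unit's count.

16 measures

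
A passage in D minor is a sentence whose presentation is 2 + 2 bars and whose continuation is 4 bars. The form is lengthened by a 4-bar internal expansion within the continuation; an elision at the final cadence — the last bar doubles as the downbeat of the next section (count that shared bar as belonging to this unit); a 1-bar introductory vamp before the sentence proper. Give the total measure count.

Basic sentence: 2 + 2 + 4 = 8 bars.
8 (basic form) + 4 (internal expansion) + 1 (introduction) = 13.
The elision shares a bar with the next section but does not change this unit's count.

13 measures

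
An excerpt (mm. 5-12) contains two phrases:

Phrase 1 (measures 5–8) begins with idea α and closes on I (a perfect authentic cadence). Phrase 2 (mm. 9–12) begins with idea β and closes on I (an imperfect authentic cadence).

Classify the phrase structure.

phrase group

The second phrase closes with an imperfect authentic cadence, which is not stronger than the first phrase's perfect authentic cadence; without a weak→strong cadential pair there is no antecedent–consequent relationship, so this is a phrase group rather than a period.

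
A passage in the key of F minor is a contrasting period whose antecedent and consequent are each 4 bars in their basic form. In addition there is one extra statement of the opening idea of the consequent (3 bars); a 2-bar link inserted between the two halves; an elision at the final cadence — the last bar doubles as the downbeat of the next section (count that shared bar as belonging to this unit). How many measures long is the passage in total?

Basic contrasting period: 4 + 4 = 8 bars.
8 (basic form) + 3 (extra statement) + 2 (link) = 13.
The elision shares a bar with the next section but does not change this unit's count.

13 measures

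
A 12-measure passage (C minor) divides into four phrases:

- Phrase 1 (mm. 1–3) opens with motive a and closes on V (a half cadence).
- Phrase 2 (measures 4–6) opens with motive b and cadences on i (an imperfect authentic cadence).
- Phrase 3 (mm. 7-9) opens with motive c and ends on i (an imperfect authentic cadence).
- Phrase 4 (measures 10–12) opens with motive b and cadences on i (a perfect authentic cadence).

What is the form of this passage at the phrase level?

contrasting double period

Four phrases in two halves: the first half (measures 1–6) ends with an imperfect authentic cadence, the second (bars 7–12) with a perfect authentic cadence — a large antecedent–consequent pair, i.e. a double period.
Phrase 3 begins with different material from phrase 1, making it contrasting.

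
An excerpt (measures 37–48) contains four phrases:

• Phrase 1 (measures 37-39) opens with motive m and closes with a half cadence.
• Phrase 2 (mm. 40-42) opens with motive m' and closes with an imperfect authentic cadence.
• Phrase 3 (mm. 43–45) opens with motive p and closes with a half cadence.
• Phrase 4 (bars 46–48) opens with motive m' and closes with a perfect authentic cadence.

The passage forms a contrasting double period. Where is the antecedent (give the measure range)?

measures 37–42

In a double period the four phrases pair into a large antecedent (phrases 1–2, ending imperfect authentic cadence) and a large consequent (phrases 3–4, ending perfect authentic cadence). The antecedent spans bars 37–42.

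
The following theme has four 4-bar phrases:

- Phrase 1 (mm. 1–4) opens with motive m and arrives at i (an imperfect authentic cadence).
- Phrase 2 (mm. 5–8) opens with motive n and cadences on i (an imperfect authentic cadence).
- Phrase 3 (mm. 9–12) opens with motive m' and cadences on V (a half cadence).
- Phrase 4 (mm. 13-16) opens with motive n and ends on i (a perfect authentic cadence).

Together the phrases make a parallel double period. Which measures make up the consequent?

In a double period the first pair of phrases (ending imperfect authentic cadence) is the large antecedent and the second pair (ending perfect authentic cadence) is the large consequent; the consequent is measures 9–16.

measures 9–16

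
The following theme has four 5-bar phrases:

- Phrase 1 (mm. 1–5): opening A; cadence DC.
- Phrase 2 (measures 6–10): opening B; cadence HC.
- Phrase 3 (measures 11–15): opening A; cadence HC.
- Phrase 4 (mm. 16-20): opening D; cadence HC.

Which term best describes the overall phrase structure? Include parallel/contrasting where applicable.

phrase group

Phrase 4 ends with a half cadence, no stronger than phrase 2's half cadence, so the four phrases do not form a double period; nor do phrases 3–4 duplicate 1–2, so it is not a repeated period. With no phrase reaching a conclusive cadence, the passage is a phrase group.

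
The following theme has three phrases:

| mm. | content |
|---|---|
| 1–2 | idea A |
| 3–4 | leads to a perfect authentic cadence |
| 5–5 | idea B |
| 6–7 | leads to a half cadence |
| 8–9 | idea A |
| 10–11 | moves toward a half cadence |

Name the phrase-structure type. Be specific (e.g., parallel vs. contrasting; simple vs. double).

phrase group

The final phrase closes with a half cadence, which is not stronger than the preceding half cadence; the 3 phrases lack an overall antecedent–consequent design and so form a phrase group.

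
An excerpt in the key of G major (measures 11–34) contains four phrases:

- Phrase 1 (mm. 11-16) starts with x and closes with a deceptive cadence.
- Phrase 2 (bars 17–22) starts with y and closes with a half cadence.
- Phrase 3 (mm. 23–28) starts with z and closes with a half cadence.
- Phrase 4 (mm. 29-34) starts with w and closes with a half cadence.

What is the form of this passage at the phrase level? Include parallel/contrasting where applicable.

phrase group

Phrase 4 ends with a half cadence, no stronger than phrase 2's half cadence, so the four phrases do not form a double period; nor do phrases 3–4 duplicate 1–2, so it is not a repeated period. With no phrase reaching a conclusive cadence, the passage is a phrase group.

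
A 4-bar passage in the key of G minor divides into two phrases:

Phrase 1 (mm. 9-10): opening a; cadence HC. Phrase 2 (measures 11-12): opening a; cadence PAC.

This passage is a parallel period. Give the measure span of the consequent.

The antecedent is the phrase ending with the weaker cadence (half cadence, phrase 1) and the consequent the one ending more conclusively (perfect authentic cadence, phrase 2); the consequent is mm. 11–12.

measures 11–12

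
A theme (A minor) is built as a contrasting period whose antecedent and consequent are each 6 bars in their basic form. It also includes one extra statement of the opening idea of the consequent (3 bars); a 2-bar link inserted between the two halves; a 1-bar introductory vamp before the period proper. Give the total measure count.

Basic contrasting period: 6 + 6 = 12 bars.
12 (basic form) + 3 (extra statement) + 2 (link) + 1 (introduction) = 18.

18 measures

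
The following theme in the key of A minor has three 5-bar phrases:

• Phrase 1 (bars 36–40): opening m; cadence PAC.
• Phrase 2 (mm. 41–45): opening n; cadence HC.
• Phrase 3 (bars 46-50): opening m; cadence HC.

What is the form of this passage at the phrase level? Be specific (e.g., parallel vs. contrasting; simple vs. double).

The final phrase closes with a half cadence, which is not stronger than the preceding half cadence; the 3 phrases lack an overall antecedent–consequent design and so form a phrase group.

phrase group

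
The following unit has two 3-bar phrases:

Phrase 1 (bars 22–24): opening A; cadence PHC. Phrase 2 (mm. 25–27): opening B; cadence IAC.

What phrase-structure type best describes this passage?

contrasting period

Phrase 1 ends with a Phrygian half cadence (weaker) and phrase 2 with an imperfect authentic cadence (stronger): antecedent + consequent = a period.
The two phrases open with different material (A / B), so the period is contrasting.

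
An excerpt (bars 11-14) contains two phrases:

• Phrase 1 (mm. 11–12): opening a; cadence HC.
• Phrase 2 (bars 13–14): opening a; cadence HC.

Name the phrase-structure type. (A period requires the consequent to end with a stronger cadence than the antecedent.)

repeated phrase

Both phrases have the same opening (a) and the same cadence (half cadence): the second is a restatement, not a consequent, so this is a repeated phrase rather than a period.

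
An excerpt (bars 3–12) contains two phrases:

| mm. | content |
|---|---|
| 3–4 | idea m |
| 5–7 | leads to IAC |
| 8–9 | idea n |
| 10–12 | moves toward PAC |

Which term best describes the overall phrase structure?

contrasting period

Phrase 1 ends with an imperfect authentic cadence (weaker) and phrase 2 with a perfect authentic cadence (stronger): antecedent + consequent = a period.
The two phrases open with different material (m / n), so the period is contrasting.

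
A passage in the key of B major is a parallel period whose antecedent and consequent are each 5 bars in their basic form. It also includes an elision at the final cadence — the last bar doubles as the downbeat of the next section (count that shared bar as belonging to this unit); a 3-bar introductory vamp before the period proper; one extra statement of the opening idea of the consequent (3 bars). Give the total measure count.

16 measures

Basic parallel period: 5 + 5 = 10 bars.
10 (basic form) + 3 (introduction) + 3 (extra statement) = 16.
The elision shares a bar with the next section but does not change this unit's count.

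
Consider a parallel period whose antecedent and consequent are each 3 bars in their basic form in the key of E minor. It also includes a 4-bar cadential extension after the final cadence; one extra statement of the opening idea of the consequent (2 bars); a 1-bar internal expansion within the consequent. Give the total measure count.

13 measures

Basic parallel period: 3 + 3 = 6 bars.
6 (basic form) + 4 (cadential extension) + 2 (extra statement) + 1 (internal expansion) = 13.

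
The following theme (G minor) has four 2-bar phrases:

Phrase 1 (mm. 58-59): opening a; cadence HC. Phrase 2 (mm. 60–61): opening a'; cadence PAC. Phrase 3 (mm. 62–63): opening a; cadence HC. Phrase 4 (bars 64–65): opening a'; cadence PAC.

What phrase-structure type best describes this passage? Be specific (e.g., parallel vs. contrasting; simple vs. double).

The cadence pattern HC–PAC–HC–PAC is weak–strong twice, and phrases 3–4 restate phrases 1–2: a period heard twice, not a double period (which would end weakly at phrase 2).

repeated period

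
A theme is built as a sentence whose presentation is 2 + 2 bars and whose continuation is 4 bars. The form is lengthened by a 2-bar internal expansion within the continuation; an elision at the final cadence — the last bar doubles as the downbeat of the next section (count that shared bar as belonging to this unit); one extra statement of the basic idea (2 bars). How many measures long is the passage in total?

Basic sentence: 2 + 2 + 4 = 8 bars.
8 (basic form) + 2 (internal expansion) + 2 (extra statement) = 12.
The elision shares a bar with the next section but does not change this unit's count.

12 measures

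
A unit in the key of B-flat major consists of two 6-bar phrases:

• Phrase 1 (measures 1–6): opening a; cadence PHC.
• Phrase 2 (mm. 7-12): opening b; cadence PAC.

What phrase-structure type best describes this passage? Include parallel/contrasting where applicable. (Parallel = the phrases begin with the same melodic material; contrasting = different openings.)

contrasting period

Phrase 1 ends with a Phrygian half cadence (weaker) and phrase 2 with a perfect authentic cadence (stronger): antecedent + consequent = a period.
The two phrases open with different material (a / b), so the period is contrasting.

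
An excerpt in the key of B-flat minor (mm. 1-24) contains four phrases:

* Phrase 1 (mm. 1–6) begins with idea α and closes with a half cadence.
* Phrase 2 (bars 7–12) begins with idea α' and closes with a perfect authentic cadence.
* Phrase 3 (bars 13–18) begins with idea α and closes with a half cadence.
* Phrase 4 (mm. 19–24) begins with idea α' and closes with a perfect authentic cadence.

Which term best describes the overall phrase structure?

The cadence pattern HC–PAC–HC–PAC is weak–strong twice, and phrases 3–4 restate phrases 1–2: a period heard twice, not a double period (which would end weakly at phrase 2).

repeated period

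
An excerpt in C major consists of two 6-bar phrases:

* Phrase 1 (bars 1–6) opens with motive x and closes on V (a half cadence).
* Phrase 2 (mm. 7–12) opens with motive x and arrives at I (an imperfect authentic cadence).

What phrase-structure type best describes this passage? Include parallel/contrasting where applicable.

Phrase 1 ends with a half cadence (weaker) and phrase 2 with an imperfect authentic cadence (stronger): antecedent + consequent = a period.
The two phrases open with the same material (x / x), so the period is parallel.

parallel period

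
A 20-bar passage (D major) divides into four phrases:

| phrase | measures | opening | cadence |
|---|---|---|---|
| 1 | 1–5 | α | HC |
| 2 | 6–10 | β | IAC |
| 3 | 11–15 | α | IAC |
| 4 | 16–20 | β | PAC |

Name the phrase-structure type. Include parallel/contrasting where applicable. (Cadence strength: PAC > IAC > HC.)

parallel double period

Four phrases in two halves: the first half (measures 1–10) ends with an imperfect authentic cadence, the second (mm. 11–20) with a perfect authentic cadence — a large antecedent–consequent pair, i.e. a double period.
Phrase 3 begins with the same material as phrase 1, making it parallel.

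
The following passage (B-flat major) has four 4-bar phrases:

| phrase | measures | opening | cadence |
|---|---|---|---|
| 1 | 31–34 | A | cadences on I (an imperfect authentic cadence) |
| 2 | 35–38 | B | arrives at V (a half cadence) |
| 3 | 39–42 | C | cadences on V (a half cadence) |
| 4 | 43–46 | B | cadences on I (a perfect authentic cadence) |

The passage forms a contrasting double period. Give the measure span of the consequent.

In a double period the first pair of phrases (ending half cadence) is the large antecedent and the second pair (ending perfect authentic cadence) is the large consequent; the consequent is measures 39–46.

measures 39–46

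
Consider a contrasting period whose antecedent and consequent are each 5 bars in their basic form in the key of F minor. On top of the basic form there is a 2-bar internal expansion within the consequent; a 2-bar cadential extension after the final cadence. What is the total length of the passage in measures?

Basic contrasting period: 5 + 5 = 10 bars.
10 (basic form) + 2 (internal expansion) + 2 (cadential extension) = 14.

14 measures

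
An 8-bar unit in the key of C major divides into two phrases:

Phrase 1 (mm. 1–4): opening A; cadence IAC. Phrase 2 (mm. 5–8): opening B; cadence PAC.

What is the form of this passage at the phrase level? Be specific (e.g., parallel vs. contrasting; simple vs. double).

Phrase 1 ends with an imperfect authentic cadence (weaker) and phrase 2 with a perfect authentic cadence (stronger): antecedent + consequent = a period.
The two phrases open with different material (A / B), so the period is contrasting.

contrasting period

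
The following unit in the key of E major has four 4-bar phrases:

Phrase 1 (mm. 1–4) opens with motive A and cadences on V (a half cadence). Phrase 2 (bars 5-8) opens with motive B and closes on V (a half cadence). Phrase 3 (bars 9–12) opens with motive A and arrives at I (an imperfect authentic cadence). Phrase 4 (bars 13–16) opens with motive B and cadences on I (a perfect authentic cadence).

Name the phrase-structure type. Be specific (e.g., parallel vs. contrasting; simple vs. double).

Four phrases in two halves: the first half (mm. 1–8) ends with a half cadence, the second (mm. 9–16) with a perfect authentic cadence — a large antecedent–consequent pair, i.e. a double period.
Phrase 3 begins with the same material as phrase 1, making it parallel.

parallel double period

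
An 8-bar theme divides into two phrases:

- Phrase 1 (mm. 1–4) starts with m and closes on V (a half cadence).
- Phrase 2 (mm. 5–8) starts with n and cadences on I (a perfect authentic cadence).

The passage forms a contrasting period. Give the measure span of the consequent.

The phrase ending with the weaker cadence (half cadence) is the antecedent; the one ending more conclusively (perfect authentic cadence) is the consequent. The consequent is measures 5–8.

measures 5–8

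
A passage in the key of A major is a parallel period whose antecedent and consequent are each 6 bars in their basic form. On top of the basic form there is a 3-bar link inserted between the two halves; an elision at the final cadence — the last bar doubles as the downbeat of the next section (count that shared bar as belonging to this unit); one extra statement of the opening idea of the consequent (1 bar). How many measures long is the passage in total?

16 measures

Basic parallel period: 6 + 6 = 12 bars.
12 (basic form) + 3 (link) + 1 (extra statement) = 16.
The elision shares a bar with the next section but does not change this unit's count.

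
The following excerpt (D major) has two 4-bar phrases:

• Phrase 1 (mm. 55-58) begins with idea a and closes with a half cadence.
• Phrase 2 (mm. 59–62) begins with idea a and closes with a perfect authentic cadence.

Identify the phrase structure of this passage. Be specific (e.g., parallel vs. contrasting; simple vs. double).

parallel period

Phrase 1 ends with a half cadence (weaker) and phrase 2 with a perfect authentic cadence (stronger): antecedent + consequent = a period.
The two phrases open with the same material (a / a), so the period is parallel.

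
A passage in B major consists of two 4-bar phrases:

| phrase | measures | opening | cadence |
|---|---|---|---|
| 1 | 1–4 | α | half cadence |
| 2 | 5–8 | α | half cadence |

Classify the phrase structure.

repeated phrase

Both phrases have the same opening (α) and the same cadence (half cadence): the second is a restatement, not a consequent, so this is a repeated phrase rather than a period.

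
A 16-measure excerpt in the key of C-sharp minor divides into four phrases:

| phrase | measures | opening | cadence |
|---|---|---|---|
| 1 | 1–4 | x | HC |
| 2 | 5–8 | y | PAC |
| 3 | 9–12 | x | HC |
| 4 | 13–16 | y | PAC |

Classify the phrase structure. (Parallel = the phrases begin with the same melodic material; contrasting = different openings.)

repeated period

The cadence pattern HC–PAC–HC–PAC is weak–strong twice, and phrases 3–4 restate phrases 1–2: a period heard twice, not a double period (which would end weakly at phrase 2).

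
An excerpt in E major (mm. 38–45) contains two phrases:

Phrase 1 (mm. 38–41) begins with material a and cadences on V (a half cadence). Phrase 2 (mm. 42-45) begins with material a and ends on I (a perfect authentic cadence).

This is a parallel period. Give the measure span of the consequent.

measures 42–45

The phrase ending with the weaker cadence (half cadence) is the antecedent; the one ending more conclusively (perfect authentic cadence) is the consequent. The consequent is measures 42–45.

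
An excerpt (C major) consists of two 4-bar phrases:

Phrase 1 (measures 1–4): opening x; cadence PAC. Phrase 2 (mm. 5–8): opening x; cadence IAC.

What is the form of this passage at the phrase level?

The second phrase closes with an imperfect authentic cadence, which is not stronger than the first phrase's perfect authentic cadence; without a weak→strong cadential pair there is no antecedent–consequent relationship, so this is a phrase group rather than a period.

phrase group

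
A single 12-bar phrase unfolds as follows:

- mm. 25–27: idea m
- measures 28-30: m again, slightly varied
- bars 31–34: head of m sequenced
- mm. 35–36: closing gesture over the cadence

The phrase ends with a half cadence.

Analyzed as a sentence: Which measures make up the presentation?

measures 25–30

The presentation of a sentence is the basic idea (bars 25–27) plus its repetition (bars 28–30); the presentation is therefore mm. 25–30.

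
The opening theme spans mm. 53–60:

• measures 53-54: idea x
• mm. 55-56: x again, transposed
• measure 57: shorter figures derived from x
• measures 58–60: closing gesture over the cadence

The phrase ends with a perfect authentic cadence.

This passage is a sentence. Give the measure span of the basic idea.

The presentation of a sentence is the basic idea (mm. 53–54) plus its repetition (mm. 55–56); the basic idea is therefore mm. 53–54.

measures 53–54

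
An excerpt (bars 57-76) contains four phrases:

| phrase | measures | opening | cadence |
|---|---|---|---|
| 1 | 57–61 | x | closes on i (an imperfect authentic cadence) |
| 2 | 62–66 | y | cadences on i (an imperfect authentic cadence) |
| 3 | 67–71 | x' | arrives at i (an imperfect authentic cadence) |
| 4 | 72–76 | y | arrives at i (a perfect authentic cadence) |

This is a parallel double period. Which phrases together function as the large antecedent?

In a double period the first pair of phrases (ending imperfect authentic cadence) is the large antecedent and the second pair (ending perfect authentic cadence) is the large consequent; the antecedent is phrases 1 and 2.

phrases 1 and 2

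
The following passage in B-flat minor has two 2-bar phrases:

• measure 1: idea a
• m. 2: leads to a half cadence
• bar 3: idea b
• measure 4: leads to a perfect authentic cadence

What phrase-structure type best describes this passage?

contrasting period

Phrase 1 ends with a half cadence (weaker) and phrase 2 with a perfect authentic cadence (stronger): antecedent + consequent = a period.
The two phrases open with different material (a / b), so the period is contrasting.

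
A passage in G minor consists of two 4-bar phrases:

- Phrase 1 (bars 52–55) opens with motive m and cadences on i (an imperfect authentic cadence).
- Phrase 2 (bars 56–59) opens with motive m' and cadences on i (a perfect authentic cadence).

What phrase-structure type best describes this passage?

parallel period

Phrase 1 ends with an imperfect authentic cadence (weaker) and phrase 2 with a perfect authentic cadence (stronger): antecedent + consequent = a period.
The two phrases open with the same material (m / m'), so the period is parallel.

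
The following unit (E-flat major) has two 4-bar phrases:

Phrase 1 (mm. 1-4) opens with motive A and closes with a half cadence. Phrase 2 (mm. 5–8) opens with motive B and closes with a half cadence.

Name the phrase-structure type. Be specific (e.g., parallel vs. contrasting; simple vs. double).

phrase group

The second phrase closes with a half cadence, which is not stronger than the first phrase's half cadence; without a weak→strong cadential pair there is no antecedent–consequent relationship, so this is a phrase group rather than a period.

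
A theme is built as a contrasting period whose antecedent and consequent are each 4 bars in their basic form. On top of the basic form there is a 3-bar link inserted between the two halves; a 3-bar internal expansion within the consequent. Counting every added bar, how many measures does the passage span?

Basic contrasting period: 4 + 4 = 8 bars.
8 (basic form) + 3 (link) + 3 (internal expansion) = 14.

14 measures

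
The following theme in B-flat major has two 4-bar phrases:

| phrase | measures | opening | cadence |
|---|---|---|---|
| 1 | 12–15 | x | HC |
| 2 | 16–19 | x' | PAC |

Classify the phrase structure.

Phrase 1 ends with a half cadence (weaker) and phrase 2 with a perfect authentic cadence (stronger): antecedent + consequent = a period.
The two phrases open with the same material (x / x'), so the period is parallel.

parallel period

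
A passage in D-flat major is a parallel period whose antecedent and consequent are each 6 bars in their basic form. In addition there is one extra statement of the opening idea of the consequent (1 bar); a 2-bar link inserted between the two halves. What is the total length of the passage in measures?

Basic parallel period: 6 + 6 = 12 bars.
12 (basic form) + 1 (extra statement) + 2 (link) = 15.

15 measures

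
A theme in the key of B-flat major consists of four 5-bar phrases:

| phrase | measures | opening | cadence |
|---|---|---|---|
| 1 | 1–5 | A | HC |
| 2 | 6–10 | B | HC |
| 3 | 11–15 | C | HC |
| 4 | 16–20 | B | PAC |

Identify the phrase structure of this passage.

contrasting double period

Four phrases in two halves: the first half (measures 1–10) ends with a half cadence, the second (measures 11–20) with a perfect authentic cadence — a large antecedent–consequent pair, i.e. a double period.
Phrase 3 begins with different material from phrase 1, making it contrasting.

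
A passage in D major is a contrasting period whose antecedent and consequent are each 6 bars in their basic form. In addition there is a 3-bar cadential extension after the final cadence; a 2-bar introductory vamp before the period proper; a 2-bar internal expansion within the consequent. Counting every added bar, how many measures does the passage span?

19 measures

Basic contrasting period: 6 + 6 = 12 bars.
12 (basic form) + 3 (cadential extension) + 2 (introduction) + 2 (internal expansion) = 19.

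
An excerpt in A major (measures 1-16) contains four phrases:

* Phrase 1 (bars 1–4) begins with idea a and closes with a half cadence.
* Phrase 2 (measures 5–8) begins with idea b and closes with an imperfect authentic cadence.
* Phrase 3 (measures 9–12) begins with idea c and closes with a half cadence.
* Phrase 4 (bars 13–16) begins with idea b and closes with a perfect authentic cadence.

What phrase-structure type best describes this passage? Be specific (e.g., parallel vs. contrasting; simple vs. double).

Four phrases in two halves: the first half (mm. 1-8) ends with an imperfect authentic cadence, the second (mm. 9-16) with a perfect authentic cadence — a large antecedent–consequent pair, i.e. a double period.
Phrase 3 begins with different material from phrase 1, making it contrasting.

contrasting double period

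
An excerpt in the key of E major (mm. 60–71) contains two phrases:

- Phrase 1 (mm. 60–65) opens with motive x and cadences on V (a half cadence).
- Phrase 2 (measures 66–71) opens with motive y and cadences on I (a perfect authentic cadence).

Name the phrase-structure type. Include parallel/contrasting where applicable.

Phrase 1 ends with a half cadence (weaker) and phrase 2 with a perfect authentic cadence (stronger): antecedent + consequent = a period.
The two phrases open with different material (x / y), so the period is contrasting.

contrasting period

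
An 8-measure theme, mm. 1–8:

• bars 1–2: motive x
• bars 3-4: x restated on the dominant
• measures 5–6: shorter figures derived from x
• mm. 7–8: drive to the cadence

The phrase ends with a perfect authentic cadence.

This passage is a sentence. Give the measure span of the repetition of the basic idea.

measures 3–4

The presentation of a sentence is the basic idea (measures 1–2) plus its repetition (mm. 3-4); the repetition of the basic idea is therefore mm. 3–4.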